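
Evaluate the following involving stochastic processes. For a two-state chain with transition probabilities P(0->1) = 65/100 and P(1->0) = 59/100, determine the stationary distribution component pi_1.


Stationary distribution: pi_0 = p10/(p01+p10), pi_1 = p01/(p01+p10)
p01 = 0.6500, p10 = 0.5900
pi_1 = 0.5242

0.5242


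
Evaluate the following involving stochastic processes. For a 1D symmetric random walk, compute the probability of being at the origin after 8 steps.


P(S(8) = 0) = C(8,4) / 4^4
= 70 / 256
= 0.2734

0.2734


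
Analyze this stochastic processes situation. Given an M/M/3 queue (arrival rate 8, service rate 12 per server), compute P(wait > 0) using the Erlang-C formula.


a = lambda/mu = 0.6667
rho = a/c = 0.2222
Erlang-C formula applied:
C(c,a) = 0.0325

0.0325


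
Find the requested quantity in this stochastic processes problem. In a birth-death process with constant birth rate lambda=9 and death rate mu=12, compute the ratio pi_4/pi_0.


For birth-death process, pi_n/pi_0 = (lambda/mu)^n
= (9/12)^4
= 0.3164

0.3164


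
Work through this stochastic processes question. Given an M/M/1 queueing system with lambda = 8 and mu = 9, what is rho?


rho = lambda/mu
= 8/9
= 0.8889

0.8889


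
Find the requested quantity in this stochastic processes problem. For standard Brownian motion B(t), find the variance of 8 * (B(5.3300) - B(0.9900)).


Var(alpha*(B(t)-B(s))) = alpha^2 * (t-s)
= 8^2 * (5.3300 - 0.9900)
= 64 * 4.3400
= 277.7600

277.7600


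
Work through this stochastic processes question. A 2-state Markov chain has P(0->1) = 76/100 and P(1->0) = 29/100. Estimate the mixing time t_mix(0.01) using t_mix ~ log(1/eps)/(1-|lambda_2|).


lambda_2 = |1 - p01 - p10| = |1 - 0.7600 - 0.2900| = 0.0500
t_mix ~ log(1/eps)/(1 - |lambda_2|)
= log(100)/(1 - 0.0500) = 4.6052/0.9500
= 4.8475

4.8475


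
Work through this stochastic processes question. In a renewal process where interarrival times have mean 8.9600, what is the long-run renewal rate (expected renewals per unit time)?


Long-run renewal rate = 1/E(X)
= 1/8.9600
= 0.1116

0.1116


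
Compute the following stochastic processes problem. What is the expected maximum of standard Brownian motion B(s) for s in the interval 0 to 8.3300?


E(max B(s)) = sqrt(2t/pi)
= sqrt(2*8.3300/pi)
= sqrt(5.3030)
= 2.3028

2.3028


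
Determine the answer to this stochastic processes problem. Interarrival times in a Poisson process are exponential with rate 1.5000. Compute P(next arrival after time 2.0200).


P(X > t) = exp(-lambda * t)
= exp(-1.5000 * 2.0200)
= exp(-3.0300) = 0.0483

0.0483


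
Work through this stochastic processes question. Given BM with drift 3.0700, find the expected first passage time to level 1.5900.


Expected first passage time = a/mu
= 1.5900/3.0700
= 0.5179

0.5179


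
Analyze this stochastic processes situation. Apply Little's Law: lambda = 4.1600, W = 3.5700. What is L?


Little's Law: L = lambda * W
= 4.1600 * 3.5700
= 14.8512

14.8512


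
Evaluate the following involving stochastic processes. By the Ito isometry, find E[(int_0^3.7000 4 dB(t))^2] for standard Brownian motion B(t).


By Ito isometry: E[(int f dB)^2] = int f^2 dt
= 4^2 * 3.7000
= 16 * 3.7000 = 59.2000

59.2000


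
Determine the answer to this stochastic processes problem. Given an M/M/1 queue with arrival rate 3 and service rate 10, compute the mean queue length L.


rho = 3/10 = 0.3000
L = rho/(1-rho)
= 0.3000/0.7000
= 0.4286

0.4286


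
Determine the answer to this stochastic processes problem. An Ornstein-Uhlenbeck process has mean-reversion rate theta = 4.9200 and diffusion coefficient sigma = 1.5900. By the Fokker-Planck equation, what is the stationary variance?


Stationary variance = sigma^2 / (2*theta)
= 1.5900^2 / (2*4.9200)
= 2.5281 / 9.8400
= 0.2569

0.2569


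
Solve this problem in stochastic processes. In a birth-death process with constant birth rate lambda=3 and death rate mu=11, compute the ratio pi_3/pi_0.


For birth-death process, pi_n/pi_0 = (lambda/mu)^n
= (3/11)^3
= 0.0203

0.0203


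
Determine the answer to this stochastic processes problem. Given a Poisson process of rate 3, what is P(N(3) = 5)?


P(N(t)=k) = (lambda*t)^k * exp(-lambda*t) / k!
lambda*t = 9
= 9^5 * exp(-9) / 5!
= 59049 * 1.2341e-04 / 120
= 0.0607

0.0607


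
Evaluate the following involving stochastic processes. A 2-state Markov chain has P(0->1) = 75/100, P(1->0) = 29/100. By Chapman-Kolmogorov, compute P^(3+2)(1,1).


P^5 = P^3 * P^2
Computing via matrix multiplication of the transition matrix.
Entry (1,1) of P^5 = 0.7212

0.7212


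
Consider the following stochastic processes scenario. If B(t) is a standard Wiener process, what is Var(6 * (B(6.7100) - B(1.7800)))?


Var(alpha*(B(t)-B(s))) = alpha^2 * (t-s)
= 6^2 * (6.7100 - 1.7800)
= 36 * 4.9300
= 177.4800

177.4800


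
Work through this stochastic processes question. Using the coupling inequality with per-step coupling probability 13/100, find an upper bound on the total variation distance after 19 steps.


TV distance bound <= (1-delta)^n
= (1 - 0.1300)^19
= 0.8700^19
= 0.0709

0.0709


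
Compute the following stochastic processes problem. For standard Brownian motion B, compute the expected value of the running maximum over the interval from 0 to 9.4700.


E(max B(s)) = sqrt(2t/pi)
= sqrt(2*9.4700/pi)
= sqrt(6.0288)
= 2.4554

2.4554


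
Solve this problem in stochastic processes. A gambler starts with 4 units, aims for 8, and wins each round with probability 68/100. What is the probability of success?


Gambler's ruin formula:
r = q/p = 0.3200/0.6800 = 0.4706
P(win) = (1 - r^i)/(1 - r^N)
= (1 - 0.4706^4)/(1 - 0.4706^8)
= 0.9533

0.9533


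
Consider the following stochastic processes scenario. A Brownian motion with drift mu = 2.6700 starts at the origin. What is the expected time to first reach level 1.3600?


Expected first passage time = a/mu
= 1.3600/2.6700
= 0.5094

0.5094


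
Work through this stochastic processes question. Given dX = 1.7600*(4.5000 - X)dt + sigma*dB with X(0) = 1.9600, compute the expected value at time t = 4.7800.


E[X(t)] = mu + (X(0) - mu)*exp(-theta*t)
= 4.5000 + (1.9600 - 4.5000)*exp(-1.7600*4.7800)
= 4.5000 + -2.5400 * 2.2201e-04
= 4.4994

4.4994


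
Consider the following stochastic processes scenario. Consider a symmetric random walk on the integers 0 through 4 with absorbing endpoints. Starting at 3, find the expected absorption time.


For symmetric RW on 0,...,N with absorbing barriers, E(i) = i*(N-i)
E(3) = 3 * 1 = 3

3


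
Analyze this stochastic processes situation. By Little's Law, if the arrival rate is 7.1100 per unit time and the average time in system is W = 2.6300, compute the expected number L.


Little's Law: L = lambda * W
= 7.1100 * 2.6300
= 18.6993

18.6993


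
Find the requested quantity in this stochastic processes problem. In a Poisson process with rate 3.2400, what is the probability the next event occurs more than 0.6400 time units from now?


P(X > t) = exp(-lambda * t)
= exp(-3.2400 * 0.6400)
= exp(-2.0736) = 0.1257

0.1257


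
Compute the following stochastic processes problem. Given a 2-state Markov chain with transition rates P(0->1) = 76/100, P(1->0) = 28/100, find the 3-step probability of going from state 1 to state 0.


Computing P^3 by matrix multiplication.
P = [[0.2400, 0.7600], [0.2800, 0.7200]]
After raising P to the power 3:
P^3(1,0) = 0.2692

0.2692


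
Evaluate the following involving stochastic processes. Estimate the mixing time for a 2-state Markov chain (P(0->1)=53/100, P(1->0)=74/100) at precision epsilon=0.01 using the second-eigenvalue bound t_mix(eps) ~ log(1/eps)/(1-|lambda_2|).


lambda_2 = |1 - p01 - p10| = |1 - 0.5300 - 0.7400| = 0.2700
t_mix ~ log(1/eps)/(1 - |lambda_2|)
= log(100)/(1 - 0.2700) = 4.6052/0.7300
= 6.3085

6.3085


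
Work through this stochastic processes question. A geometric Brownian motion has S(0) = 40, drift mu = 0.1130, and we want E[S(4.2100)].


E[S(t)] = S(0) * exp(mu * t)
= 40 * exp(0.1130 * 4.2100)
= 40 * 1.6092
= 64.3675

64.3675


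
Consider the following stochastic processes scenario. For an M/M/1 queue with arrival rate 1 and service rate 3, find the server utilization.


rho = lambda/mu
= 1/3
= 0.3333

0.3333


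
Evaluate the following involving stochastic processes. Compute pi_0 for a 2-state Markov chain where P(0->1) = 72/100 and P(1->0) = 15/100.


Stationary distribution: pi_0 = p10/(p01+p10), pi_1 = p01/(p01+p10)
p01 = 0.7200, p10 = 0.1500
pi_0 = 0.1724

0.1724


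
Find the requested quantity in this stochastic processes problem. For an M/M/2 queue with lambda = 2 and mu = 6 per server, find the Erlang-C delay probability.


a = lambda/mu = 0.3333
rho = a/c = 0.1667
Erlang-C formula applied:
C(c,a) = 0.0476

0.0476


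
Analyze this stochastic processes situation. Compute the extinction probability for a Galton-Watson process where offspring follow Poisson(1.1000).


Since mu = 1.1000 > 1, extinction prob q < 1.
Solve s = exp(mu*(s-1)) iteratively.
q = 0.8239

0.8239


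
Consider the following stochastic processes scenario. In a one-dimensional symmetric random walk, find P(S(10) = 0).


P(S(10) = 0) = C(10,5) / 4^5
= 252 / 1024
= 0.2461

0.2461


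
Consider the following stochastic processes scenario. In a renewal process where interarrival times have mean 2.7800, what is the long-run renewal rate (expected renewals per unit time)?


Long-run renewal rate = 1/E(X)
= 1/2.7800
= 0.3597

0.3597


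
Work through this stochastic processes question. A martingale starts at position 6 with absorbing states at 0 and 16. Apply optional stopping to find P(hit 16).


By optional stopping theorem: E(M at tau) = M(0) = 6
P(hit 16)*16 + P(hit 0)*0 = 6
P(hit 16) = (6 - 0)/(16 - 0) = 3/8 = 0.3750

0.3750


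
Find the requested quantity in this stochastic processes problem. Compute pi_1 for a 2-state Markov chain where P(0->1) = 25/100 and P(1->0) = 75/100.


Stationary distribution: pi_0 = p10/(p01+p10), pi_1 = p01/(p01+p10)
p01 = 0.2500, p10 = 0.7500
pi_1 = 0.2500

0.2500


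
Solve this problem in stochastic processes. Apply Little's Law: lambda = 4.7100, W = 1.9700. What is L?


Little's Law: L = lambda * W
= 4.7100 * 1.9700
= 9.2787

9.2787


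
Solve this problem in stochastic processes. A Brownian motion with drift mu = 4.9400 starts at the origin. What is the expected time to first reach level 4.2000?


Expected first passage time = a/mu
= 4.2000/4.9400
= 0.8502

0.8502


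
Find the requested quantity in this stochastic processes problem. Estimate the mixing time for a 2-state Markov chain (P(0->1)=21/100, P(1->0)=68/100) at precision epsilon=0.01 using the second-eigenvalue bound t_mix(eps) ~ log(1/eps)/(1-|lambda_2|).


lambda_2 = |1 - p01 - p10| = |1 - 0.2100 - 0.6800| = 0.1100
t_mix ~ log(1/eps)/(1 - |lambda_2|)
= log(100)/(1 - 0.1100) = 4.6052/0.8900
= 5.1743

5.1743


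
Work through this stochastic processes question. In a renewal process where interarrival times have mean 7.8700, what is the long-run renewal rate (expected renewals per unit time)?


Long-run renewal rate = 1/E(X)
= 1/7.8700
= 0.1271

0.1271


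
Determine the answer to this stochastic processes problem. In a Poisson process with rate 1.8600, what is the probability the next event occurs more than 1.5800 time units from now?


P(X > t) = exp(-lambda * t)
= exp(-1.8600 * 1.5800)
= exp(-2.9388) = 0.0529

0.0529


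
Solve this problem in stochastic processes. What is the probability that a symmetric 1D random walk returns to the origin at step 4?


P(S(4) = 0) = C(4,2) / 4^2
= 6 / 16
= 0.3750

0.3750


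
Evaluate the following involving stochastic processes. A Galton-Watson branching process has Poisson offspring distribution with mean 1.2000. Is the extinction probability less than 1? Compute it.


Since mu = 1.2000 > 1, extinction prob q < 1.
Solve s = exp(mu*(s-1)) iteratively.
q = 0.6863

0.6863


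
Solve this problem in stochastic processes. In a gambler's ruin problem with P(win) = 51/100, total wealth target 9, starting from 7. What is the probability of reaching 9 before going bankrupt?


Gambler's ruin formula:
r = q/p = 0.4900/0.5100 = 0.9608
P(win) = (1 - r^i)/(1 - r^N)
= (1 - 0.9608^7)/(1 - 0.9608^9)
= 0.8078

0.8078


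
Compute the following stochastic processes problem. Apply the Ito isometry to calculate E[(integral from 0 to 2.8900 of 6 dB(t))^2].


By Ito isometry: E[(int f dB)^2] = int f^2 dt
= 6^2 * 2.8900
= 36 * 2.8900 = 104.0400

104.0400


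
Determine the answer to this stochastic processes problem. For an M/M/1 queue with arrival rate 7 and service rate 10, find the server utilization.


rho = lambda/mu
= 7/10
= 0.7000

0.7000


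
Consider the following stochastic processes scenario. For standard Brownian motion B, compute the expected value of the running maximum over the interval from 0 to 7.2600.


E(max B(s)) = sqrt(2t/pi)
= sqrt(2*7.2600/pi)
= sqrt(4.6219)
= 2.1499

2.1499


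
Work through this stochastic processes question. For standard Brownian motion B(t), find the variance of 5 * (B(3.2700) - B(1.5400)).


Var(alpha*(B(t)-B(s))) = alpha^2 * (t-s)
= 5^2 * (3.2700 - 1.5400)
= 25 * 1.7300
= 43.2500

43.2500


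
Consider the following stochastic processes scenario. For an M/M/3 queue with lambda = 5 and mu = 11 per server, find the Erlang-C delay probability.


a = lambda/mu = 0.4545
rho = a/c = 0.1515
Erlang-C formula applied:
C(c,a) = 0.0117

0.0117


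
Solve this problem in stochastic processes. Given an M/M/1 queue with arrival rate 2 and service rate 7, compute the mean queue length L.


rho = 2/7 = 0.2857
L = rho/(1-rho)
= 0.2857/0.7143
= 0.4000

0.4000


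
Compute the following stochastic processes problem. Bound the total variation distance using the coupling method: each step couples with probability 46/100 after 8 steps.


TV distance bound <= (1-delta)^n
= (1 - 0.4600)^8
= 0.5400^8
= 0.0072

0.0072


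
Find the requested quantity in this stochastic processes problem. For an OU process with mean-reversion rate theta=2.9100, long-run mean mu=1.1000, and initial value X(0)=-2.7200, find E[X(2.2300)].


E[X(t)] = mu + (X(0) - mu)*exp(-theta*t)
= 1.1000 + (-2.7200 - 1.1000)*exp(-2.9100*2.2300)
= 1.1000 + -3.8200 * 0.0015
= 1.0942

1.0942


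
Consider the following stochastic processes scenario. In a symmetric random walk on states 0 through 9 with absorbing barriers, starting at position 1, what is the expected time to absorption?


For symmetric RW on 0,...,N with absorbing barriers, E(i) = i*(N-i)
E(1) = 1 * 8 = 8

8


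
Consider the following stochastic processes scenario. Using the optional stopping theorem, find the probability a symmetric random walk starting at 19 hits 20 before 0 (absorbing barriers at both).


By optional stopping theorem: E(M at tau) = M(0) = 19
P(hit 20)*20 + P(hit 0)*0 = 19
P(hit 20) = (19 - 0)/(20 - 0) = 19/20 = 0.9500

0.9500


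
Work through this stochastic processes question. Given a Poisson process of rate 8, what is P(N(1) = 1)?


P(N(t)=k) = (lambda*t)^k * exp(-lambda*t) / k!
lambda*t = 8
= 8^1 * exp(-8) / 1!
= 8 * 3.3546e-04 / 1
= 0.0027

0.0027


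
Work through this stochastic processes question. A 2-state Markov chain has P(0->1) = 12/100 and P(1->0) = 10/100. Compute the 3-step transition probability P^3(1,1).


Computing P^3 by matrix multiplication.
P = [[0.8800, 0.1200], [0.1000, 0.9000]]
After raising P to the power 3:
P^3(1,1) = 0.7612

0.7612


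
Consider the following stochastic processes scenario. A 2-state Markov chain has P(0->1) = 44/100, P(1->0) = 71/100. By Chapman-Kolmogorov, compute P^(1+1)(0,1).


P^2 = P^1 * P^1
Computing via matrix multiplication of the transition matrix.
Entry (0,1) of P^2 = 0.3740

0.3740


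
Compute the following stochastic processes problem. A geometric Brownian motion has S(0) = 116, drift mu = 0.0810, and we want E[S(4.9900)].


E[S(t)] = S(0) * exp(mu * t)
= 116 * exp(0.0810 * 4.9900)
= 116 * 1.4981
= 173.7783

173.7783


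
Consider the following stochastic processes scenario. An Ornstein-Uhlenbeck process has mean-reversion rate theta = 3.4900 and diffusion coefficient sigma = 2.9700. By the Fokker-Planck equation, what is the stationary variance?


Stationary variance = sigma^2 / (2*theta)
= 2.9700^2 / (2*3.4900)
= 8.8209 / 6.9800
= 1.2637

1.2637


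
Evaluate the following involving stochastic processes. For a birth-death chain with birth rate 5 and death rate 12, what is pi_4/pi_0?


For birth-death process, pi_n/pi_0 = (lambda/mu)^n
= (5/12)^4
= 0.0301

0.0301


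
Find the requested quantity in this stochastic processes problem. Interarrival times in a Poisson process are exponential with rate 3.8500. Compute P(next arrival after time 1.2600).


P(X > t) = exp(-lambda * t)
= exp(-3.8500 * 1.2600)
= exp(-4.8510) = 0.0078

0.0078


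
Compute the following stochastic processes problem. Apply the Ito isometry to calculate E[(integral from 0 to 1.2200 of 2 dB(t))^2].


By Ito isometry: E[(int f dB)^2] = int f^2 dt
= 2^2 * 1.2200
= 4 * 1.2200 = 4.8800

4.8800


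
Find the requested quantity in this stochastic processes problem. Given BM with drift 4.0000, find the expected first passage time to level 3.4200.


Expected first passage time = a/mu
= 3.4200/4.0000
= 0.8550

0.8550


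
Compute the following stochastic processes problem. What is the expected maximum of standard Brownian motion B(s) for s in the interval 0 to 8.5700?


E(max B(s)) = sqrt(2t/pi)
= sqrt(2*8.5700/pi)
= sqrt(5.4558)
= 2.3358

2.3358


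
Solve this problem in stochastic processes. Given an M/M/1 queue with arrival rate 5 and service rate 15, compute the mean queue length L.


rho = 5/15 = 0.3333
L = rho/(1-rho)
= 0.3333/0.6667
= 0.5000

0.5000


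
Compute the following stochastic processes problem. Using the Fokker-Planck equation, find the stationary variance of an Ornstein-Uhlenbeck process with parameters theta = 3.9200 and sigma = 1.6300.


Stationary variance = sigma^2 / (2*theta)
= 1.6300^2 / (2*3.9200)
= 2.6569 / 7.8400
= 0.3389

0.3389


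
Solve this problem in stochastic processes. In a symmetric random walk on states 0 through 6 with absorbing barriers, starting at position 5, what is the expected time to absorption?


For symmetric RW on 0,...,N with absorbing barriers, E(i) = i*(N-i)
E(5) = 5 * 1 = 5

5


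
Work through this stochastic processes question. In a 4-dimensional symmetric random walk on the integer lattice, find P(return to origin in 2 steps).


P(return in 2 steps) = P(reverse first step) = 1/(2d)
= 1/8
= 0.1250

0.1250


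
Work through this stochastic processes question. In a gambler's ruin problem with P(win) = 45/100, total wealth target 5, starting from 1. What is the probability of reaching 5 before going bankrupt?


Gambler's ruin formula:
r = q/p = 0.5500/0.4500 = 1.2222
P(win) = (1 - r^i)/(1 - r^N)
= (1 - 1.2222^1)/(1 - 1.2222^5)
= 0.1286

0.1286


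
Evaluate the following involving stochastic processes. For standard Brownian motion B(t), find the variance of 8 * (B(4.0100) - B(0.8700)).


Var(alpha*(B(t)-B(s))) = alpha^2 * (t-s)
= 8^2 * (4.0100 - 0.8700)
= 64 * 3.1400
= 200.9600

200.9600


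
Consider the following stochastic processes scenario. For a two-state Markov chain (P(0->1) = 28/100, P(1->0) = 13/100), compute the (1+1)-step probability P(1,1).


P^2 = P^1 * P^1
Computing via matrix multiplication of the transition matrix.
Entry (1,1) of P^2 = 0.7933

0.7933


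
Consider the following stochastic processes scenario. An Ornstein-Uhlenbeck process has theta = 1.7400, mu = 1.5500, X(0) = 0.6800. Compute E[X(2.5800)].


E[X(t)] = mu + (X(0) - mu)*exp(-theta*t)
= 1.5500 + (0.6800 - 1.5500)*exp(-1.7400*2.5800)
= 1.5500 + -0.8700 * 0.0112
= 1.5402

1.5402


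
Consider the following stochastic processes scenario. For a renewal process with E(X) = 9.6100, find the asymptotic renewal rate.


Long-run renewal rate = 1/E(X)
= 1/9.6100
= 0.1041

0.1041


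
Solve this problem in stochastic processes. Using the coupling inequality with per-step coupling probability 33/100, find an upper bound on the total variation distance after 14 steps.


TV distance bound <= (1-delta)^n
= (1 - 0.3300)^14
= 0.6700^14
= 0.0037

0.0037


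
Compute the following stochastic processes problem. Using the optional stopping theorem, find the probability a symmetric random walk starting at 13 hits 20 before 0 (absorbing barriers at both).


By optional stopping theorem: E(M at tau) = M(0) = 13
P(hit 20)*20 + P(hit 0)*0 = 13
P(hit 20) = (13 - 0)/(20 - 0) = 13/20 = 0.6500

0.6500


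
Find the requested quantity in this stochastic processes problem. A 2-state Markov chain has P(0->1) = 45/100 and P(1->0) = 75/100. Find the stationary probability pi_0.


Stationary distribution: pi_0 = p10/(p01+p10), pi_1 = p01/(p01+p10)
p01 = 0.4500, p10 = 0.7500
pi_0 = 0.6250

0.6250


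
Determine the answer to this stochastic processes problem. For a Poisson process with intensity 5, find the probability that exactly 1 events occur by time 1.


P(N(t)=k) = (lambda*t)^k * exp(-lambda*t) / k!
lambda*t = 5
= 5^1 * exp(-5) / 1!
= 5 * 0.0067 / 1
= 0.0337

0.0337


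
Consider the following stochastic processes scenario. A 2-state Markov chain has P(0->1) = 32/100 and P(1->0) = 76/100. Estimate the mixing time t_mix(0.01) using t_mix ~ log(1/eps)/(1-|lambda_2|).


lambda_2 = |1 - p01 - p10| = |1 - 0.3200 - 0.7600| = 0.0800
t_mix ~ log(1/eps)/(1 - |lambda_2|)
= log(100)/(1 - 0.0800) = 4.6052/0.9200
= 5.0056

5.0056


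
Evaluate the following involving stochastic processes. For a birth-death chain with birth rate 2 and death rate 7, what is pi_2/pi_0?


For birth-death process, pi_n/pi_0 = (lambda/mu)^n
= (2/7)^2
= 0.0816

0.0816


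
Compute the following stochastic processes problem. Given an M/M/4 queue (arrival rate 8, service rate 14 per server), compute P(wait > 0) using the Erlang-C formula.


a = lambda/mu = 0.5714
rho = a/c = 0.1429
Erlang-C formula applied:
C(c,a) = 0.0029

0.0029


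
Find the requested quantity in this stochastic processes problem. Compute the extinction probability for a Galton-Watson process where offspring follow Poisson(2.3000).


Since mu = 2.3000 > 1, extinction prob q < 1.
Solve s = exp(mu*(s-1)) iteratively.
q = 0.1376

0.1376


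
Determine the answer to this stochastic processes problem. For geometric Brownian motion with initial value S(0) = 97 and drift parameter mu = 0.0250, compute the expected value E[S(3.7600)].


E[S(t)] = S(0) * exp(mu * t)
= 97 * exp(0.0250 * 3.7600)
= 97 * 1.0986
= 106.5603

106.5603


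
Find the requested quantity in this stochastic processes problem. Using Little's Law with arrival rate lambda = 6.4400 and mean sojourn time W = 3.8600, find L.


Little's Law: L = lambda * W
= 6.4400 * 3.8600
= 24.8584

24.8584


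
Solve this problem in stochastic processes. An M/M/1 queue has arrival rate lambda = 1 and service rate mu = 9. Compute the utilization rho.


rho = lambda/mu
= 1/9
= 0.1111

0.1111


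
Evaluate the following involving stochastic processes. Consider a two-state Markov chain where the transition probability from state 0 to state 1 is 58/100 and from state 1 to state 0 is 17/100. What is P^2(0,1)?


Computing P^2 by matrix multiplication.
P = [[0.4200, 0.5800], [0.1700, 0.8300]]
After raising P to the power 2:
P^2(0,1) = 0.7250

0.7250


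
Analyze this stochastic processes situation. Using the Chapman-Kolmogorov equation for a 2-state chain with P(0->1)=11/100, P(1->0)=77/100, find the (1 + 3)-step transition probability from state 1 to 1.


P^4 = P^1 * P^3
Computing via matrix multiplication of the transition matrix.
Entry (1,1) of P^4 = 0.1252

0.1252


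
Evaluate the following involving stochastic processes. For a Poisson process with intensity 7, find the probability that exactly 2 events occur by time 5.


P(N(t)=k) = (lambda*t)^k * exp(-lambda*t) / k!
lambda*t = 35
= 35^2 * exp(-35) / 2!
= 1225 * 6.3051e-16 / 2
= 3.8619e-13

3.8619e-13


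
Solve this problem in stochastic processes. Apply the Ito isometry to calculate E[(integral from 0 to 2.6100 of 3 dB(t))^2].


By Ito isometry: E[(int f dB)^2] = int f^2 dt
= 3^2 * 2.6100
= 9 * 2.6100 = 23.4900

23.4900


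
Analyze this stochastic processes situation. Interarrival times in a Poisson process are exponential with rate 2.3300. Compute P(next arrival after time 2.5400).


P(X > t) = exp(-lambda * t)
= exp(-2.3300 * 2.5400)
= exp(-5.9182) = 0.0027

0.0027


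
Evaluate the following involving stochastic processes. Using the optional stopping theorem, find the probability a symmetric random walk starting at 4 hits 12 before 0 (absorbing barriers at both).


By optional stopping theorem: E(M at tau) = M(0) = 4
P(hit 12)*12 + P(hit 0)*0 = 4
P(hit 12) = (4 - 0)/(12 - 0) = 1/3 = 0.3333

0.3333


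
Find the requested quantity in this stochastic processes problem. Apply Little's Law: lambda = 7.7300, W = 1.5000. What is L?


Little's Law: L = lambda * W
= 7.7300 * 1.5000
= 11.5950

11.5950


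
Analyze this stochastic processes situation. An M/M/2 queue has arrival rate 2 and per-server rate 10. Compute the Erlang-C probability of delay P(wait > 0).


a = lambda/mu = 0.2000
rho = a/c = 0.1000
Erlang-C formula applied:
C(c,a) = 0.0182

0.0182


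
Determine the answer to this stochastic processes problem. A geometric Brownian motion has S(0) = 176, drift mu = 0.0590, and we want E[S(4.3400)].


E[S(t)] = S(0) * exp(mu * t)
= 176 * exp(0.0590 * 4.3400)
= 176 * 1.2918
= 227.3621

227.3621


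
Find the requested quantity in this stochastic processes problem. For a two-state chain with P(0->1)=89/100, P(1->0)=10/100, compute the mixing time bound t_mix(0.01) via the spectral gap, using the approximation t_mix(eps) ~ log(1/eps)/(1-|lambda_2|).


lambda_2 = |1 - p01 - p10| = |1 - 0.8900 - 0.1000| = 0.0100
t_mix ~ log(1/eps)/(1 - |lambda_2|)
= log(100)/(1 - 0.0100) = 4.6052/0.9900
= 4.6517

4.6517


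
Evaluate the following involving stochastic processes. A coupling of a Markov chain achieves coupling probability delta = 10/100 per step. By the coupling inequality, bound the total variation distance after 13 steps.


TV distance bound <= (1-delta)^n
= (1 - 0.1000)^13
= 0.9000^13
= 0.2542

0.2542


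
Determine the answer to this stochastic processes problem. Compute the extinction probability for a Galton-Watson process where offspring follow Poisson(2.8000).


Since mu = 2.8000 > 1, extinction prob q < 1.
Solve s = exp(mu*(s-1)) iteratively.
q = 0.0750

0.0750


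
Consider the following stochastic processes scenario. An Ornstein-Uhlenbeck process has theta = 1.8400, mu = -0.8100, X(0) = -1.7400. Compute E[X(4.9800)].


E[X(t)] = mu + (X(0) - mu)*exp(-theta*t)
= -0.8100 + (-1.7400 - -0.8100)*exp(-1.8400*4.9800)
= -0.8100 + -0.9300 * 1.0483e-04
= -0.8101

-0.8101


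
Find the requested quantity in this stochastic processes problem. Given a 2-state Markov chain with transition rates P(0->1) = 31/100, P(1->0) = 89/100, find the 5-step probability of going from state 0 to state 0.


Computing P^5 by matrix multiplication.
P = [[0.6900, 0.3100], [0.8900, 0.1100]]
After raising P to the power 5:
P^5(0,0) = 0.7416

0.7416


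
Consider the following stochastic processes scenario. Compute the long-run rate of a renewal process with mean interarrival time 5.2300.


Long-run renewal rate = 1/E(X)
= 1/5.2300
= 0.1912

0.1912


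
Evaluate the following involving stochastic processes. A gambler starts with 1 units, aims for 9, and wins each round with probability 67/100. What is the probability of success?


Gambler's ruin formula:
r = q/p = 0.3300/0.6700 = 0.4925
P(win) = (1 - r^i)/(1 - r^N)
= (1 - 0.4925^1)/(1 - 0.4925^9)
= 0.5083

0.5083


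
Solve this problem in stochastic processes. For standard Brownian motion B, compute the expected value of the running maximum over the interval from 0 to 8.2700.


E(max B(s)) = sqrt(2t/pi)
= sqrt(2*8.2700/pi)
= sqrt(5.2648)
= 2.2945

2.2945


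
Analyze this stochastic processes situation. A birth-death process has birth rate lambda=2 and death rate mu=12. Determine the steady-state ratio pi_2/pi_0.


For birth-death process, pi_n/pi_0 = (lambda/mu)^n
= (2/12)^2
= 0.0278

0.0278


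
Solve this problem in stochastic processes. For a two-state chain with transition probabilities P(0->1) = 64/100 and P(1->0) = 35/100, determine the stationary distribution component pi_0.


Stationary distribution: pi_0 = p10/(p01+p10), pi_1 = p01/(p01+p10)
p01 = 0.6400, p10 = 0.3500
pi_0 = 0.3535

0.3535


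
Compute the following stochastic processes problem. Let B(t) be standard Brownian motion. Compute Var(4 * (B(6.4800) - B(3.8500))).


Var(alpha*(B(t)-B(s))) = alpha^2 * (t-s)
= 4^2 * (6.4800 - 3.8500)
= 16 * 2.6300
= 42.0800

42.0800


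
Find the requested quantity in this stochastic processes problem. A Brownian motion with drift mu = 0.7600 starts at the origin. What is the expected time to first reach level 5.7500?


Expected first passage time = a/mu
= 5.7500/0.7600
= 7.5658

7.5658


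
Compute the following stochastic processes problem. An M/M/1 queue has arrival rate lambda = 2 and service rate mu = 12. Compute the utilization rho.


rho = lambda/mu
= 2/12
= 0.1667

0.1667


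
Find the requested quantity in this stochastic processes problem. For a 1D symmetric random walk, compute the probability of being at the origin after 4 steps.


P(S(4) = 0) = C(4,2) / 4^2
= 6 / 16
= 0.3750

0.3750


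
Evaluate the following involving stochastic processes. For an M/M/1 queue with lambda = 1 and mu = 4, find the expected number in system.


rho = 1/4 = 0.2500
L = rho/(1-rho)
= 0.2500/0.7500
= 0.3333

0.3333


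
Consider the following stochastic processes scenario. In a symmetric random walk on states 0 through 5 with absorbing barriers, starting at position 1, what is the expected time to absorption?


For symmetric RW on 0,...,N with absorbing barriers, E(i) = i*(N-i)
E(1) = 1 * 4 = 4

4


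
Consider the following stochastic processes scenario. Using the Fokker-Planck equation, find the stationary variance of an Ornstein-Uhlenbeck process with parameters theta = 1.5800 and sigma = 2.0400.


Stationary variance = sigma^2 / (2*theta)
= 2.0400^2 / (2*1.5800)
= 4.1616 / 3.1600
= 1.3170

1.3170


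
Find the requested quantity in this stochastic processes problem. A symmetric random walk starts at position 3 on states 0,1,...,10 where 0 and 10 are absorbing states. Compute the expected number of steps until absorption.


For symmetric RW on 0,...,N with absorbing barriers, E(i) = i*(N-i)
E(3) = 3 * 7 = 21

21


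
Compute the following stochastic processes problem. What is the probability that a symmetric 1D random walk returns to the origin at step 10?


P(S(10) = 0) = C(10,5) / 4^5
= 252 / 1024
= 0.2461

0.2461


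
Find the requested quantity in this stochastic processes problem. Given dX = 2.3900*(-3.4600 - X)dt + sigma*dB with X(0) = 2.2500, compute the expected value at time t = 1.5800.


E[X(t)] = mu + (X(0) - mu)*exp(-theta*t)
= -3.4600 + (2.2500 - -3.4600)*exp(-2.3900*1.5800)
= -3.4600 + 5.7100 * 0.0229
= -3.3292

-3.3292


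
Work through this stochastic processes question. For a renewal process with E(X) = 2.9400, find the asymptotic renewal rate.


Long-run renewal rate = 1/E(X)
= 1/2.9400
= 0.3401

0.3401


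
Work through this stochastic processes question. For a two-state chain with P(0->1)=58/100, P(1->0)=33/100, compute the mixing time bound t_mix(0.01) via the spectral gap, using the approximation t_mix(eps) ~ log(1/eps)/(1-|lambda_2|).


lambda_2 = |1 - p01 - p10| = |1 - 0.5800 - 0.3300| = 0.0900
t_mix ~ log(1/eps)/(1 - |lambda_2|)
= log(100)/(1 - 0.0900) = 4.6052/0.9100
= 5.0606

5.0606


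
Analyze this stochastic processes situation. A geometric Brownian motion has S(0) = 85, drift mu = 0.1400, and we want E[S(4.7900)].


E[S(t)] = S(0) * exp(mu * t)
= 85 * exp(0.1400 * 4.7900)
= 85 * 1.9554
= 166.2099

166.2099


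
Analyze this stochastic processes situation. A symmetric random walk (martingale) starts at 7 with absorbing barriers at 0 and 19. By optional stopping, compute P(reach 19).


By optional stopping theorem: E(M at tau) = M(0) = 7
P(hit 19)*19 + P(hit 0)*0 = 7
P(hit 19) = (7 - 0)/(19 - 0) = 7/19 = 0.3684

0.3684


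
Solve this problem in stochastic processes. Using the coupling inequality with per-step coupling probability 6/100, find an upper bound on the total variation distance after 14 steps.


TV distance bound <= (1-delta)^n
= (1 - 0.0600)^14
= 0.9400^14
= 0.4205

0.4205


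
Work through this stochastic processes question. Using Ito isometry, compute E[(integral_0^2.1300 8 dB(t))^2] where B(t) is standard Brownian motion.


By Ito isometry: E[(int f dB)^2] = int f^2 dt
= 8^2 * 2.1300
= 64 * 2.1300 = 136.3200

136.3200


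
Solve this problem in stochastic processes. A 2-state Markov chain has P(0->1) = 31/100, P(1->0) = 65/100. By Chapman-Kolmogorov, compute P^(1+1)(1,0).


P^2 = P^1 * P^1
Computing via matrix multiplication of the transition matrix.
Entry (1,0) of P^2 = 0.6760

0.6760


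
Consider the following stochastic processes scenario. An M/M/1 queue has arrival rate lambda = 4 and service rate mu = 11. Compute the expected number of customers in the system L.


rho = 4/11 = 0.3636
L = rho/(1-rho)
= 0.3636/0.6364
= 0.5714

0.5714


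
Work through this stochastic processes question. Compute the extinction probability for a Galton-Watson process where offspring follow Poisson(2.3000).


Since mu = 2.3000 > 1, extinction prob q < 1.
Solve s = exp(mu*(s-1)) iteratively.
q = 0.1376

0.1376


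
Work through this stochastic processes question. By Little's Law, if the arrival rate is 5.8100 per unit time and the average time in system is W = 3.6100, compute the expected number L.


Little's Law: L = lambda * W
= 5.8100 * 3.6100
= 20.9741

20.9741


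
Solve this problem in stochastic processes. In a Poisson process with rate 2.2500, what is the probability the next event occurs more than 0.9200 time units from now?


P(X > t) = exp(-lambda * t)
= exp(-2.2500 * 0.9200)
= exp(-2.0700) = 0.1262

0.1262


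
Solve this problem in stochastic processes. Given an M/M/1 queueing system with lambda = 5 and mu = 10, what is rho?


rho = lambda/mu
= 5/10
= 0.5000

0.5000


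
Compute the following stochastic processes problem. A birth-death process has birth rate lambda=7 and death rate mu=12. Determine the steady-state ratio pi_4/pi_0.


For birth-death process, pi_n/pi_0 = (lambda/mu)^n
= (7/12)^4
= 0.1158

0.1158


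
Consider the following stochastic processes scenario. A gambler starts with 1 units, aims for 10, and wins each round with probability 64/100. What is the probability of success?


Gambler's ruin formula:
r = q/p = 0.3600/0.6400 = 0.5625
P(win) = (1 - r^i)/(1 - r^N)
= (1 - 0.5625^1)/(1 - 0.5625^10)
= 0.4389

0.4389


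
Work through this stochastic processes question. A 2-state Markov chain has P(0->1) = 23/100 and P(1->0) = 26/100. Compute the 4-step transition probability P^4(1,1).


Computing P^4 by matrix multiplication.
P = [[0.7700, 0.2300], [0.2600, 0.7400]]
After raising P to the power 4:
P^4(1,1) = 0.5053

0.5053


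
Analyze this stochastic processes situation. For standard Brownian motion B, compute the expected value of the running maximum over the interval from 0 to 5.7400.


E(max B(s)) = sqrt(2t/pi)
= sqrt(2*5.7400/pi)
= sqrt(3.6542)
= 1.9116

1.9116


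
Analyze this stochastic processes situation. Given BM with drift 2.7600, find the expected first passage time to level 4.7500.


Expected first passage time = a/mu
= 4.7500/2.7600
= 1.7210

1.7210


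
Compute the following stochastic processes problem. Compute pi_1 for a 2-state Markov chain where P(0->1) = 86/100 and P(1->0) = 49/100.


Stationary distribution: pi_0 = p10/(p01+p10), pi_1 = p01/(p01+p10)
p01 = 0.8600, p10 = 0.4900
pi_1 = 0.6370

0.6370


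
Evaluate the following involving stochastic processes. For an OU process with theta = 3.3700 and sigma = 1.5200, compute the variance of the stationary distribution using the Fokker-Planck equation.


Stationary variance = sigma^2 / (2*theta)
= 1.5200^2 / (2*3.3700)
= 2.3104 / 6.7400
= 0.3428

0.3428


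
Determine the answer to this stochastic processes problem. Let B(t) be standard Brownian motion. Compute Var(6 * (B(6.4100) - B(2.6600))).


Var(alpha*(B(t)-B(s))) = alpha^2 * (t-s)
= 6^2 * (6.4100 - 2.6600)
= 36 * 3.7500
= 135.0000

135.0000


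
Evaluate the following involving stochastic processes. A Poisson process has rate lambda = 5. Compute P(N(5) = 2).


P(N(t)=k) = (lambda*t)^k * exp(-lambda*t) / k!
lambda*t = 25
= 25^2 * exp(-25) / 2!
= 625 * 1.3888e-11 / 2
= 4.3400e-09

4.3400e-09


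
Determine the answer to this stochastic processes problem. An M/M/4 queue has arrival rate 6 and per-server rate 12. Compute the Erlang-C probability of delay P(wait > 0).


a = lambda/mu = 0.5000
rho = a/c = 0.1250
Erlang-C formula applied:
C(c,a) = 0.0018

0.0018


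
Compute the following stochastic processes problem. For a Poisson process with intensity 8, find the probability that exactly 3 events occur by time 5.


P(N(t)=k) = (lambda*t)^k * exp(-lambda*t) / k!
lambda*t = 40
= 40^3 * exp(-40) / 3!
= 64000 * 4.2484e-18 / 6
= 4.5316e-14

4.5316e-14


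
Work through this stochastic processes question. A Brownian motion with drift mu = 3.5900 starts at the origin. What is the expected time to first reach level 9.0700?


Expected first passage time = a/mu
= 9.0700/3.5900
= 2.5265

2.5265


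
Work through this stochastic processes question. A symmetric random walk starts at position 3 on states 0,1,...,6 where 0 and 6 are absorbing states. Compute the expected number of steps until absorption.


For symmetric RW on 0,...,N with absorbing barriers, E(i) = i*(N-i)
E(3) = 3 * 3 = 9

9


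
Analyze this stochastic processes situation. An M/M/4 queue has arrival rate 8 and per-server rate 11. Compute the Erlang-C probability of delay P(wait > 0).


a = lambda/mu = 0.7273
rho = a/c = 0.1818
Erlang-C formula applied:
C(c,a) = 0.0069

0.0069


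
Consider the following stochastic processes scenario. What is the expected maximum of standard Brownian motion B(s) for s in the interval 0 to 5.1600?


E(max B(s)) = sqrt(2t/pi)
= sqrt(2*5.1600/pi)
= sqrt(3.2850)
= 1.8124

1.8124


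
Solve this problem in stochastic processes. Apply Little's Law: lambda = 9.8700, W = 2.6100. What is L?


Little's Law: L = lambda * W
= 9.8700 * 2.6100
= 25.7607

25.7607


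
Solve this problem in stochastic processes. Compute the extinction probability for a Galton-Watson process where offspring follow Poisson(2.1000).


Since mu = 2.1000 > 1, extinction prob q < 1.
Solve s = exp(mu*(s-1)) iteratively.
q = 0.1779

0.1779


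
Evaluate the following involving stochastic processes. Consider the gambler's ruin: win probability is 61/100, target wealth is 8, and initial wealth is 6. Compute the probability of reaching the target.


Gambler's ruin formula:
r = q/p = 0.3900/0.6100 = 0.6393
P(win) = (1 - r^i)/(1 - r^N)
= (1 - 0.6393^6)/(1 - 0.6393^8)
= 0.9585

0.9585


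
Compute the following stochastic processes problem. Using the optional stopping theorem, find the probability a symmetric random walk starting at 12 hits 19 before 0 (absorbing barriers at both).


By optional stopping theorem: E(M at tau) = M(0) = 12
P(hit 19)*19 + P(hit 0)*0 = 12
P(hit 19) = (12 - 0)/(19 - 0) = 12/19 = 0.6316

0.6316
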